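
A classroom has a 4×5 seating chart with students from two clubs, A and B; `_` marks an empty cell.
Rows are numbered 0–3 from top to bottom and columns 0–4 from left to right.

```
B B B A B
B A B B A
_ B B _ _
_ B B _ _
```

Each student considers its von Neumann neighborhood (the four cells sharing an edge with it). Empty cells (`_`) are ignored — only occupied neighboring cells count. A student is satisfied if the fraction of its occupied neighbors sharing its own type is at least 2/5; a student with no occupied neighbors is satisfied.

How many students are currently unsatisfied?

(0,0)B 2/2 satisfied
(0,1)B 2/3 satisfied
(0,2)B 2/3 satisfied
(0,3)A 0/3 not
(0,4)B 0/2 not
(1,0)B 1/2 satisfied
(1,1)A 0/4 not
(1,2)B 3/4 satisfied
(1,3)B 1/3 not
(1,4)A 0/2 not
(2,1)B 2/3 satisfied
(2,2)B 3/3 satisfied
(3,1)B 2/2 satisfied
(3,2)B 2/2 satisfied
Unsatisfied: (0,3), (0,4), (1,1), (1,3), (1,4) — 5 in total.

5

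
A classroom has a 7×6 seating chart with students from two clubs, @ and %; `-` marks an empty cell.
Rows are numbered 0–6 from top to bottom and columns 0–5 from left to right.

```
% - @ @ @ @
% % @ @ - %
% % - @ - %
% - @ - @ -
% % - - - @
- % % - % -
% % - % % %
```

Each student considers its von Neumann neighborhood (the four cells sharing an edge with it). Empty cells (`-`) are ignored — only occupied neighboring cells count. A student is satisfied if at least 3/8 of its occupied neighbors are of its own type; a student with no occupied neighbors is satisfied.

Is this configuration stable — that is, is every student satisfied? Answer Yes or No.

Row 0: (0,0)% 1/1 ✓ · (0,2)@ 2/2 ✓ · (0,3)@ 3/3 ✓ · (0,4)@ 2/2 ✓ · (0,5)@ 1/2 ✓
Row 1: (1,0)% 3/3 ✓ · (1,1)% 2/3 ✓ · (1,2)@ 2/3 ✓ · (1,3)@ 3/3 ✓ · (1,5)% 1/2 ✓
Row 2: (2,0)% 3/3 ✓ · (2,1)% 2/2 ✓ · (2,3)@ 1/1 ✓ · (2,5)% 1/1 ✓
Row 3: (3,0)% 2/2 ✓ · (3,2)@ 0/0 ✓ · (3,4)@ 0/0 ✓
Row 4: (4,0)% 2/2 ✓ · (4,1)% 2/2 ✓ · (4,5)@ 0/0 ✓
Row 5: (5,1)% 3/3 ✓ · (5,2)% 1/1 ✓ · (5,4)% 1/1 ✓
Row 6: (6,0)% 1/1 ✓ · (6,1)% 2/2 ✓ · (6,3)% 1/1 ✓ · (6,4)% 3/3 ✓ · (6,5)% 1/1 ✓
All meet the threshold, so the configuration is stable.

Yes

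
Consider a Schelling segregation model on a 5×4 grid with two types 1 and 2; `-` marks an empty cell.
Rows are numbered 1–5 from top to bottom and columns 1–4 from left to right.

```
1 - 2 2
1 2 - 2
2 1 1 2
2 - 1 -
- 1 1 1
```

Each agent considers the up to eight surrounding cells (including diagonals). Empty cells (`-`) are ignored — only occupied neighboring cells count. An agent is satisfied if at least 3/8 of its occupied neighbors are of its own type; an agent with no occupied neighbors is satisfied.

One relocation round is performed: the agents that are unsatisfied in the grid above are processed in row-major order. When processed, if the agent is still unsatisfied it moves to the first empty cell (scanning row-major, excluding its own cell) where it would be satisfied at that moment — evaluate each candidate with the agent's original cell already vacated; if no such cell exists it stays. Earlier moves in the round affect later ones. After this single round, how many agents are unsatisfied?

Initially unsatisfied (in order): (2,2), (3,4), (4,1).
  (2,2) → (2,3).
  (3,4): now satisfied by earlier moves; stays.
  (4,1) → (1,2).
Resulting grid:
1 2 2 2
1 - 2 2
2 1 1 2
- - 1 -
- 1 1 1
Unsatisfied now: (3,1).

1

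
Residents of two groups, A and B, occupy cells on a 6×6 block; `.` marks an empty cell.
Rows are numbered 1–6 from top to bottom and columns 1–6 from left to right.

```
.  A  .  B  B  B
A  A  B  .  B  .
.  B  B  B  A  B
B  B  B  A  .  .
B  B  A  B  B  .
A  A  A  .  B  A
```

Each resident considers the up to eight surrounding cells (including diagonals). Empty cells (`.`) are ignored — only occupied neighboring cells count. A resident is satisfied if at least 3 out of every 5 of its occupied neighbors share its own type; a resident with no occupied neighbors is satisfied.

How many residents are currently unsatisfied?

11

(1,2)A 2/3 ok
(1,4)B 3/3 ok
(1,5)B 3/3 ok
(1,6)B 2/2 ok
(2,1)A 2/3 ok
(2,2)A 2/5 unhappy
(2,3)B 4/6 ok
(2,5)B 5/6 ok
(3,2)B 5/7 ok
(3,3)B 5/7 ok
(3,4)B 4/6 ok
(3,5)A 1/4 unhappy
(3,6)B 1/2 unhappy
(4,1)B 4/4 ok
(4,2)B 6/7 ok
(4,3)B 6/8 ok
(4,4)A 2/7 unhappy
(5,1)B 3/5 ok
(5,2)B 4/8 unhappy
(5,3)A 3/7 unhappy
(5,4)B 3/6 unhappy
(5,5)B 2/4 unhappy
(6,1)A 1/3 unhappy
(6,2)A 3/5 ok
(6,3)A 2/4 unhappy
(6,5)B 2/3 ok
(6,6)A 0/2 unhappy
Unsatisfied: (2,2), (3,5), (3,6), (4,4), (5,2), (5,3), (5,4), (5,5), (6,1), (6,3), (6,6) — 11 in total.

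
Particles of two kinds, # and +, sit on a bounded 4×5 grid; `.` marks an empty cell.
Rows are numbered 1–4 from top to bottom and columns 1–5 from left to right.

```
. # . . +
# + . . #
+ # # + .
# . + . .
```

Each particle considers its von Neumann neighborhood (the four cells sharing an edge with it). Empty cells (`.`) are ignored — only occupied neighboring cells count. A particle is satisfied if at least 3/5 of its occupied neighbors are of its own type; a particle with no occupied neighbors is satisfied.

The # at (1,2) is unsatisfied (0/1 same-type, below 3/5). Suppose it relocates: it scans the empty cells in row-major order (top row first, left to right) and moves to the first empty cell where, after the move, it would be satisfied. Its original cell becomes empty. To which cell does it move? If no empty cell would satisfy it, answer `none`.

Vacating (1,2). Empty cells in order:
  (1,1): 1/1 same-type → satisfied — stop here.

(1,1)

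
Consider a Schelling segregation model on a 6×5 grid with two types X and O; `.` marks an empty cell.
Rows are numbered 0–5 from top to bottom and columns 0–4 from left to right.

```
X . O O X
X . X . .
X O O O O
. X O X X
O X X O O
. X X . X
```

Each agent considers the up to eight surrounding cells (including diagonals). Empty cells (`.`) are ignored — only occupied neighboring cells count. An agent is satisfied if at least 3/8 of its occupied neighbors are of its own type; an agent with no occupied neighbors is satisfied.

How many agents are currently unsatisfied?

11

Row 0: (0,0)X 1/1 satisfied · (0,2)O 1/2 satisfied · (0,3)O 1/3 not · (0,4)X 0/1 not
Row 1: (1,0)X 2/3 satisfied · (1,2)X 0/5 not
Row 2: (2,0)X 2/3 satisfied · (2,1)O 2/6 not · (2,2)O 3/6 satisfied · (2,3)O 3/6 satisfied · (2,4)O 1/3 not
Row 3: (3,1)X 3/7 satisfied · (3,2)O 4/8 satisfied · (3,3)X 2/8 not · (3,4)X 1/5 not
Row 4: (4,0)O 0/3 not · (4,1)X 4/6 satisfied · (4,2)X 5/7 satisfied · (4,3)O 2/7 not · (4,4)O 1/4 not
Row 5: (5,1)X 3/4 satisfied · (5,2)X 3/4 satisfied · (5,4)X 0/2 not
Unsatisfied: (0,3), (0,4), (1,2), (2,1), (2,4), (3,3), (3,4), (4,0), (4,3), (4,4), (5,4) — 11 in total.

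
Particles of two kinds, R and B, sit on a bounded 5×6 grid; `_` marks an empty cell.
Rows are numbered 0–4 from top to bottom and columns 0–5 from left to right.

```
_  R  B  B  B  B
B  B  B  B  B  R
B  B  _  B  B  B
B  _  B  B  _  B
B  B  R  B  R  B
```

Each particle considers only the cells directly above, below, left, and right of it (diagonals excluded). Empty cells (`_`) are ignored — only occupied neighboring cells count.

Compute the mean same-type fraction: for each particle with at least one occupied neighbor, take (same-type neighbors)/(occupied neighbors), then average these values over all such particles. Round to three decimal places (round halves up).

(0,1)R 0/2
(0,2)B 2/3
(0,3)B 3/3
(0,4)B 3/3
(0,5)B 1/2
(1,0)B 2/2
(1,1)B 3/4
(1,2)B 3/3
(1,3)B 4/4
(1,4)B 3/4
(1,5)R 0/3
(2,0)B 3/3
(2,1)B 2/2
(2,3)B 3/3
(2,4)B 3/3
(2,5)B 2/3
(3,0)B 2/2
(3,2)B 1/2
(3,3)B 3/3
(3,5)B 2/2
(4,0)B 2/2
(4,1)B 1/2
(4,2)R 0/3
(4,3)B 1/3
(4,4)R 0/2
(4,5)B 1/2
Sum over 26 particles: 0/2 + 2/3 + 3/3 + 3/3 + 1/2 + 2/2 + 3/4 + 3/3 + 4/4 + 3/4 + 0/3 + 3/3 + 2/2 + 3/3 + 3/3 + 2/3 + 2/2 + 1/2 + 3/3 + 2/2 + 2/2 + 1/2 + 0/3 + 1/3 + 0/2 + 1/2 = 109/6; mean = 109/6 ÷ 26 = 109/156 = 0.698717… → 0.699.

0.699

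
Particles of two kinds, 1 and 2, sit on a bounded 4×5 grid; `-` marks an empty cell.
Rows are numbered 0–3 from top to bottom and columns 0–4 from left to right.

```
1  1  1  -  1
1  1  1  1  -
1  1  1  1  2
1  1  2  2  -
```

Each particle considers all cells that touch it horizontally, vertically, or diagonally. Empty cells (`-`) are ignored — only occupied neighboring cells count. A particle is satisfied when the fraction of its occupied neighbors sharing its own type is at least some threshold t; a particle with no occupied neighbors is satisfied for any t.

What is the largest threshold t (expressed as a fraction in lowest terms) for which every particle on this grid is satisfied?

1/5

(0,0)1 3/3
(0,1)1 5/5
(0,2)1 4/4
(0,4)1 1/1
(1,0)1 5/5
(1,1)1 8/8
(1,2)1 7/7
(1,3)1 5/6
(2,0)1 5/5
(2,1)1 7/8
(2,2)1 6/8
(2,3)1 3/6
(2,4)2 1/3
(3,0)1 3/3
(3,1)1 4/5
(3,2)2 1/5
(3,3)2 2/4
The smallest same-type fraction is 1/5 at (3,2), which reduces to 1/5. Any threshold above that leaves this particle unsatisfied.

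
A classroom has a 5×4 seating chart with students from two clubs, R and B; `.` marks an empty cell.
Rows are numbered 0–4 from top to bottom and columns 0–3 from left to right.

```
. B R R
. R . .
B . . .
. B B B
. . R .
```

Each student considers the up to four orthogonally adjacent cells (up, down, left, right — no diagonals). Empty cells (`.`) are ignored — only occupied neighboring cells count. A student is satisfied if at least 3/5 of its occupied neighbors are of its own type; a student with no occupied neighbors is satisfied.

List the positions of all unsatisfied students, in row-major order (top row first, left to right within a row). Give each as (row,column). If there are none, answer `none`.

(0,1), (0,2), (1,1), (4,2)

Row 0: (0,1)B 0/2 unhappy · (0,2)R 1/2 unhappy · (0,3)R 1/1 ok
Row 1: (1,1)R 0/1 unhappy
Row 2: (2,0)B 0/0 ok
Row 3: (3,1)B 1/1 ok · (3,2)B 2/3 ok · (3,3)B 1/1 ok
Row 4: (4,2)R 0/1 unhappy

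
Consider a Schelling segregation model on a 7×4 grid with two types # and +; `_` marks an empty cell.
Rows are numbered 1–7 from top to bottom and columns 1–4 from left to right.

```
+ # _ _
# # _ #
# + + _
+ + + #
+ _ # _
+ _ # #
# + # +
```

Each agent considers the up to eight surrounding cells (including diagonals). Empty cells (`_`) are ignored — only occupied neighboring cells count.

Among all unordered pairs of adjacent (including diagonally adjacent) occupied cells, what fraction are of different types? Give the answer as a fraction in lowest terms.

Scan each occupied cell's neighbors to the right and below (and the two forward diagonals) so each pair is counted once.
Row 1: +(1,1)–#(1,2)≠ +(1,1)–#(2,1)≠ +(1,1)–#(2,2)≠ #(1,2)–#(2,2)= #(1,2)–#(2,1)=  → 3/5 unlike.
Row 2: #(2,1)–#(2,2)= #(2,1)–#(3,1)= #(2,1)–+(3,2)≠ #(2,2)–+(3,2)≠ #(2,2)–+(3,3)≠ #(2,2)–#(3,1)= #(2,4)–+(3,3)≠  → 4/7 unlike.
Row 3: #(3,1)–+(3,2)≠ #(3,1)–+(4,1)≠ #(3,1)–+(4,2)≠ +(3,2)–+(3,3)= +(3,2)–+(4,2)= +(3,2)–+(4,3)= +(3,2)–+(4,1)= +(3,3)–+(4,3)= +(3,3)–#(4,4)≠ +(3,3)–+(4,2)=  → 4/10 unlike.
Row 4: +(4,1)–+(4,2)= +(4,1)–+(5,1)= +(4,2)–+(4,3)= +(4,2)–#(5,3)≠ +(4,2)–+(5,1)= +(4,3)–#(4,4)≠ +(4,3)–#(5,3)≠ #(4,4)–#(5,3)=  → 3/8 unlike.
Row 5: +(5,1)–+(6,1)= #(5,3)–#(6,3)= #(5,3)–#(6,4)=  → 0/3 unlike.
Row 6: +(6,1)–#(7,1)≠ +(6,1)–+(7,2)= #(6,3)–#(6,4)= #(6,3)–#(7,3)= #(6,3)–+(7,4)≠ #(6,3)–+(7,2)≠ #(6,4)–+(7,4)≠ #(6,4)–#(7,3)=  → 4/8 unlike.
Row 7: #(7,1)–+(7,2)≠ +(7,2)–#(7,3)≠ #(7,3)–+(7,4)≠  → 3/3 unlike.
Total adjacent occupied pairs: 44; unlike-type pairs: 21.
21/44 is already in lowest terms.

21/44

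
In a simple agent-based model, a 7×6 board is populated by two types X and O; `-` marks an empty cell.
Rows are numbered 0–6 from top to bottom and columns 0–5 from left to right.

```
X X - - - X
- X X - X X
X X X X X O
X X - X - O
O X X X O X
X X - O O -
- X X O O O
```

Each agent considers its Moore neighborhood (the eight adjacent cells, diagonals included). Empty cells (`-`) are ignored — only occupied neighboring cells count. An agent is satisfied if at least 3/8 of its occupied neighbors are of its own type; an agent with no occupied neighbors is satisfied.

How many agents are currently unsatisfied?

Row 0: (0,0)X 2/2 satisfied · (0,1)X 3/3 satisfied · (0,5)X 2/2 satisfied
Row 1: (1,1)X 6/6 satisfied · (1,2)X 5/5 satisfied · (1,4)X 4/5 satisfied · (1,5)X 3/4 satisfied
Row 2: (2,0)X 4/4 satisfied · (2,1)X 6/6 satisfied · (2,2)X 6/6 satisfied · (2,3)X 5/5 satisfied · (2,4)X 4/6 satisfied · (2,5)O 1/4 not
Row 3: (3,0)X 4/5 satisfied · (3,1)X 6/7 satisfied · (3,3)X 5/6 satisfied · (3,5)O 2/4 satisfied
Row 4: (4,0)O 0/5 not · (4,1)X 5/6 satisfied · (4,2)X 5/6 satisfied · (4,3)X 2/5 satisfied · (4,4)O 3/6 satisfied · (4,5)X 0/3 not
Row 5: (5,0)X 3/4 satisfied · (5,1)X 5/6 satisfied · (5,3)O 4/7 satisfied · (5,4)O 5/7 satisfied
Row 6: (6,1)X 3/3 satisfied · (6,2)X 2/4 satisfied · (6,3)O 3/4 satisfied · (6,4)O 4/4 satisfied · (6,5)O 2/2 satisfied
Unsatisfied: (2,5), (4,0), (4,5) — 3 in total.

3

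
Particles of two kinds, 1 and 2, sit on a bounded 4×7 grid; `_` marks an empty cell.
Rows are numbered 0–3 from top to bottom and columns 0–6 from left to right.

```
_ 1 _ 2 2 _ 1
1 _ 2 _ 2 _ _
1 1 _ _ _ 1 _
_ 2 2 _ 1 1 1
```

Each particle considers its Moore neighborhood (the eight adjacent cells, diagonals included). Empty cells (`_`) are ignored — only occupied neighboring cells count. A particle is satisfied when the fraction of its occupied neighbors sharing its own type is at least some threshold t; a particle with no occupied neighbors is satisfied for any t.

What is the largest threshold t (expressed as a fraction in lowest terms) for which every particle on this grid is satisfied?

(0,1)1 1/2
(0,3)2 3/3
(0,4)2 2/2
(0,6)1 — no occupied neighbors
(1,0)1 3/3
(1,2)2 1/3
(1,4)2 2/3
(2,0)1 2/3
(2,1)1 2/5
(2,5)1 3/4
(3,1)2 1/3
(3,2)2 1/2
(3,4)1 2/2
(3,5)1 3/3
(3,6)1 2/2
The smallest same-type fraction is 1/3 at (1,2), which reduces to 1/3. Any threshold above that leaves this particle unsatisfied.

1/3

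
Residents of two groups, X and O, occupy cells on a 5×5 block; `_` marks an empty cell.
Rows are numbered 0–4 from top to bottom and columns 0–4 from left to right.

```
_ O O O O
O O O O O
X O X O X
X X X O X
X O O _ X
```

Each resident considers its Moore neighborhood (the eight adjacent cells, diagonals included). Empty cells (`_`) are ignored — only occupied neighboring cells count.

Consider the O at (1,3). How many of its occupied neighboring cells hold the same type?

Occupied neighbors of (1,3): (0,2)=O, (0,3)=O, (0,4)=O, (1,2)=O, (1,4)=O, (2,2)=X, (2,3)=O, (2,4)=X.
Same type (O): 6 of 8.

6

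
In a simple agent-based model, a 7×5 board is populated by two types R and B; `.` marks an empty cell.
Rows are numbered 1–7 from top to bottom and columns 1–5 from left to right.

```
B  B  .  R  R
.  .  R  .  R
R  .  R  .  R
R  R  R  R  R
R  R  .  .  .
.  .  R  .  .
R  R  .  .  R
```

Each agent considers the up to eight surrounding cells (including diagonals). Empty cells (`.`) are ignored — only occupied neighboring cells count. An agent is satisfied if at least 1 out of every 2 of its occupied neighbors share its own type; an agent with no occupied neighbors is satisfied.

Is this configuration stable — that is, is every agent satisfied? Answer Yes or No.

Yes

(1,1)B 1/1 ✓
(1,2)B 1/2 ✓
(1,4)R 3/3 ✓
(1,5)R 2/2 ✓
(2,3)R 2/3 ✓
(2,5)R 3/3 ✓
(3,1)R 2/2 ✓
(3,3)R 4/4 ✓
(3,5)R 3/3 ✓
(4,1)R 4/4 ✓
(4,2)R 6/6 ✓
(4,3)R 4/4 ✓
(4,4)R 4/4 ✓
(4,5)R 2/2 ✓
(5,1)R 3/3 ✓
(5,2)R 5/5 ✓
(6,3)R 2/2 ✓
(7,1)R 1/1 ✓
(7,2)R 2/2 ✓
(7,5)R 0/0 ✓
All meet the threshold, so the configuration is stable.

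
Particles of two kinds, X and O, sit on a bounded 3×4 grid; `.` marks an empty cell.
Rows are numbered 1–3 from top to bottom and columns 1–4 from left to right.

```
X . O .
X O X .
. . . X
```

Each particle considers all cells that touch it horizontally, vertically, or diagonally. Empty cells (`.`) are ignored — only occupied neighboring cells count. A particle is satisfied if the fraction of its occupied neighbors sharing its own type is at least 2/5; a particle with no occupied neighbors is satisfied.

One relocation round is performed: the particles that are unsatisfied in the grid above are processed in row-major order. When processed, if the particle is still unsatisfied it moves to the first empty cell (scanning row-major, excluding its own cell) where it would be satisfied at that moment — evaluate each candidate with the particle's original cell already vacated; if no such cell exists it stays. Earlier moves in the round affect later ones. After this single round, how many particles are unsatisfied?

0

Initially unsatisfied (in order): (2,2), (2,3).
  (2,2) → (1,4).
  (2,3) → (1,2).
Resulting grid:
X X O O
X . . .
. . . X
All satisfied now.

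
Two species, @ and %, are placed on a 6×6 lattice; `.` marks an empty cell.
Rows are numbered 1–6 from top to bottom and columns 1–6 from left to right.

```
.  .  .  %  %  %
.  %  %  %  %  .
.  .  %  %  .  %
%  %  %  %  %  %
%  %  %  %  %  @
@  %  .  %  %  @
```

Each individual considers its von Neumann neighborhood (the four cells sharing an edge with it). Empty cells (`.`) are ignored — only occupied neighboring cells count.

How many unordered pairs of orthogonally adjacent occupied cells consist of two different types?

5

Scan each occupied cell's neighbors to the right and below so each pair is counted once.
Row 1: %(1,4)–%(1,5)= %(1,4)–%(2,4)= %(1,5)–%(1,6)= %(1,5)–%(2,5)=  → 0/4 unlike.
Row 2: %(2,2)–%(2,3)= %(2,3)–%(2,4)= %(2,3)–%(3,3)= %(2,4)–%(2,5)= %(2,4)–%(3,4)=  → 0/5 unlike.
Row 3: %(3,3)–%(3,4)= %(3,3)–%(4,3)= %(3,4)–%(4,4)= %(3,6)–%(4,6)=  → 0/4 unlike.
Row 4: %(4,1)–%(4,2)= %(4,1)–%(5,1)= %(4,2)–%(4,3)= %(4,2)–%(5,2)= %(4,3)–%(4,4)= %(4,3)–%(5,3)= %(4,4)–%(4,5)= %(4,4)–%(5,4)= %(4,5)–%(4,6)= %(4,5)–%(5,5)= %(4,6)–@(5,6)≠  → 1/11 unlike.
Row 5: %(5,1)–%(5,2)= %(5,1)–@(6,1)≠ %(5,2)–%(5,3)= %(5,2)–%(6,2)= %(5,3)–%(5,4)= %(5,4)–%(5,5)= %(5,4)–%(6,4)= %(5,5)–@(5,6)≠ %(5,5)–%(6,5)= @(5,6)–@(6,6)=  → 2/10 unlike.
Row 6: @(6,1)–%(6,2)≠ %(6,4)–%(6,5)= %(6,5)–@(6,6)≠  → 2/3 unlike.
Total adjacent occupied pairs: 37; unlike-type pairs: 5.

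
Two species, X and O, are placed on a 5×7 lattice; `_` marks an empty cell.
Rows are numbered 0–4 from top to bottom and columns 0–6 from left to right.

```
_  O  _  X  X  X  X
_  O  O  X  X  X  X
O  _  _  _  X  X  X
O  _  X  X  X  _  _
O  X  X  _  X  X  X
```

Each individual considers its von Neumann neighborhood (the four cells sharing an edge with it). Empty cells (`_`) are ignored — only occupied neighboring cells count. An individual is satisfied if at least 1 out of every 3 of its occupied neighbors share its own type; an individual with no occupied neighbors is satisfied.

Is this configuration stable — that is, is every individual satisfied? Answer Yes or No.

(0,1)O 1/1 satisfied
(0,3)X 2/2 satisfied
(0,4)X 3/3 satisfied
(0,5)X 3/3 satisfied
(0,6)X 2/2 satisfied
(1,1)O 2/2 satisfied
(1,2)O 1/2 satisfied
(1,3)X 2/3 satisfied
(1,4)X 4/4 satisfied
(1,5)X 4/4 satisfied
(1,6)X 3/3 satisfied
(2,0)O 1/1 satisfied
(2,4)X 3/3 satisfied
(2,5)X 3/3 satisfied
(2,6)X 2/2 satisfied
(3,0)O 2/2 satisfied
(3,2)X 2/2 satisfied
(3,3)X 2/2 satisfied
(3,4)X 3/3 satisfied
(4,0)O 1/2 satisfied
(4,1)X 1/2 satisfied
(4,2)X 2/2 satisfied
(4,4)X 2/2 satisfied
(4,5)X 2/2 satisfied
(4,6)X 1/1 satisfied
All meet the threshold, so the configuration is stable.

Yes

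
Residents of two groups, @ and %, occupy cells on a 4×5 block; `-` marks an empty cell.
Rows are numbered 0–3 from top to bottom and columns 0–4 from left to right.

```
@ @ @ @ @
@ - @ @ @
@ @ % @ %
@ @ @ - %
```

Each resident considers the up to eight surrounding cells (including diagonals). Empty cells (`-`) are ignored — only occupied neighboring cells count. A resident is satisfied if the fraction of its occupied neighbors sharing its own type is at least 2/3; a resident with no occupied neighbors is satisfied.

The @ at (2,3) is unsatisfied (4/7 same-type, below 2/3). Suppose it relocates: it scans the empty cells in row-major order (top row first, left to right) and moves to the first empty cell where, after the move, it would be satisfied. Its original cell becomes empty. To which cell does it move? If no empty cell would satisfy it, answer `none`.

Vacating (2,3). Empty cells in order:
  (1,1): 7/8 same-type → satisfied — stop here.

(1,1)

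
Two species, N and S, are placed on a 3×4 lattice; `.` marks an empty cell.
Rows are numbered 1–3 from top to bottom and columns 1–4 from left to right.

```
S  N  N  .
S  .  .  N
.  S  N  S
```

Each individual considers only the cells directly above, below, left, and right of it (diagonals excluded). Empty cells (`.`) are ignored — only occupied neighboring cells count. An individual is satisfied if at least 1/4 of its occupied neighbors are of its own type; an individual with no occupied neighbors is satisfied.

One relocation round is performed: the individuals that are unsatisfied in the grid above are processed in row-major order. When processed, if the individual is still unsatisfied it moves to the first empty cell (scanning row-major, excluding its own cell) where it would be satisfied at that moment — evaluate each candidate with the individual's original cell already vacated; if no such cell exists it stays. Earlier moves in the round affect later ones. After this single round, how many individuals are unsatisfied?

0

Initially unsatisfied (in order): (2,4), (3,2), (3,3), (3,4).
  (2,4) → (1,4).
  (3,2) → (2,2).
  (3,3) → (2,3).
  (3,4): now satisfied by earlier moves; stays.
Resulting grid:
S N N N
S S N .
. . . S
All satisfied now.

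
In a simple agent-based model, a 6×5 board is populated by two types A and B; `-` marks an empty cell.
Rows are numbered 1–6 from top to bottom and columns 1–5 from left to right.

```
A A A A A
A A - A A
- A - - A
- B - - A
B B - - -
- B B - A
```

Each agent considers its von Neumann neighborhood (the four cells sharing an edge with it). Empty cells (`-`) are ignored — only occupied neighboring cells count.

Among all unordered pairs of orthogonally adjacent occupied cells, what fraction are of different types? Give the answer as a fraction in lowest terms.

Scan each occupied cell's neighbors to the right and below so each pair is counted once.
From row 1: 0 unlike of 8 pairs (running 0/8).
From row 2: 0 unlike of 4 pairs (running 0/12).
From row 3: 1 unlike of 2 pairs (running 1/14).
From row 4: 0 unlike of 1 pairs (running 1/15).
From row 5: 0 unlike of 2 pairs (running 1/17).
From row 6: 0 unlike of 1 pairs (running 1/18).
Total adjacent occupied pairs: 18; unlike-type pairs: 1.
1/18 is already in lowest terms.

1/18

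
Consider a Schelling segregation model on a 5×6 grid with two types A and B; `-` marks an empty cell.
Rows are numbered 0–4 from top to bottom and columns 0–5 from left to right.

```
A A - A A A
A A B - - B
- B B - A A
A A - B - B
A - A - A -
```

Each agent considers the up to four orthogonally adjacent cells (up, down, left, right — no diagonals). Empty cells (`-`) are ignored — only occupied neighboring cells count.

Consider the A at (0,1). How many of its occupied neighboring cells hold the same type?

Occupied neighbors of (0,1): (1,1)=A, (0,0)=A.
Same type (A): 2 of 2.

2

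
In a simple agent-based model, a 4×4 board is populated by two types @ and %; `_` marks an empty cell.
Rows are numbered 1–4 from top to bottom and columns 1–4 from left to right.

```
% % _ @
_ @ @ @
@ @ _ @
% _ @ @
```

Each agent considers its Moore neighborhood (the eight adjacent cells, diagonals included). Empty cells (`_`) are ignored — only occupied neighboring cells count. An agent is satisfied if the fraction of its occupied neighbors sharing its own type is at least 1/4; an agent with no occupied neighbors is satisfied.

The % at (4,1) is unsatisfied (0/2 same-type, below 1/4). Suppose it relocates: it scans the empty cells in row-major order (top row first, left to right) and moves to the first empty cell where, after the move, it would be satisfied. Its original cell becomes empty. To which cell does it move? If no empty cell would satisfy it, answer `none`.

Vacating (4,1). Empty cells in order:
  (1,3): 1/5 same-type → still unsatisfied.
  (2,1): 2/5 same-type → satisfied — stop here.

(2,1)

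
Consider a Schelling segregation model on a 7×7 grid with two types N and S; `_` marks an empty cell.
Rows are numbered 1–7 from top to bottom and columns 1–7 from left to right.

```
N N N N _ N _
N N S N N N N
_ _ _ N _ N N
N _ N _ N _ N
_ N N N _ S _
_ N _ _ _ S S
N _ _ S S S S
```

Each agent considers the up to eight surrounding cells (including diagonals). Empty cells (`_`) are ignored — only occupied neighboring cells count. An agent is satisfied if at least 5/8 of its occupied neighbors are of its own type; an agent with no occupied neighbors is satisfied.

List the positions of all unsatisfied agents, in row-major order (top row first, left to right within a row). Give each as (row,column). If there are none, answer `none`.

(2,3), (5,6)

(1,1)N 3/3 ✓
(1,2)N 4/5 ✓
(1,3)N 4/5 ✓
(1,4)N 3/4 ✓
(1,6)N 3/3 ✓
(2,1)N 3/3 ✓
(2,2)N 4/5 ✓
(2,3)S 0/6 ✗
(2,4)N 4/5 ✓
(2,5)N 6/6 ✓
(2,6)N 5/5 ✓
(2,7)N 4/4 ✓
(3,4)N 4/5 ✓
(3,6)N 6/6 ✓
(3,7)N 4/4 ✓
(4,1)N 1/1 ✓
(4,3)N 4/4 ✓
(4,5)N 3/4 ✓
(4,7)N 2/3 ✓
(5,2)N 4/4 ✓
(5,3)N 4/4 ✓
(5,4)N 3/3 ✓
(5,6)S 2/4 ✗
(6,2)N 3/3 ✓
(6,6)S 5/5 ✓
(6,7)S 4/4 ✓
(7,1)N 1/1 ✓
(7,4)S 1/1 ✓
(7,5)S 3/3 ✓
(7,6)S 4/4 ✓
(7,7)S 3/3 ✓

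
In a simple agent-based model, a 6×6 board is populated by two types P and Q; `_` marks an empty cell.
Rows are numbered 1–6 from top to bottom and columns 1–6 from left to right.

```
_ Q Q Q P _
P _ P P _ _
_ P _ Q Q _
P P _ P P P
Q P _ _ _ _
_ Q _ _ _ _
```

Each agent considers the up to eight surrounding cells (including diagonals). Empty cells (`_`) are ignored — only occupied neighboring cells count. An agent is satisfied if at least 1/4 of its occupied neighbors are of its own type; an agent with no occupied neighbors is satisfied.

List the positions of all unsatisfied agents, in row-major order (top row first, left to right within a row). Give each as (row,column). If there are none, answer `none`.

(3,4), (3,5)

(1,2)Q 1/3 satisfied
(1,3)Q 2/4 satisfied
(1,4)Q 1/4 satisfied
(1,5)P 1/2 satisfied
(2,1)P 1/2 satisfied
(2,3)P 2/6 satisfied
(2,4)P 2/6 satisfied
(3,2)P 4/4 satisfied
(3,4)Q 1/5 not
(3,5)Q 1/5 not
(4,1)P 3/4 satisfied
(4,2)P 3/4 satisfied
(4,4)P 1/3 satisfied
(4,5)P 2/4 satisfied
(4,6)P 1/2 satisfied
(5,1)Q 1/4 satisfied
(5,2)P 2/4 satisfied
(6,2)Q 1/2 satisfied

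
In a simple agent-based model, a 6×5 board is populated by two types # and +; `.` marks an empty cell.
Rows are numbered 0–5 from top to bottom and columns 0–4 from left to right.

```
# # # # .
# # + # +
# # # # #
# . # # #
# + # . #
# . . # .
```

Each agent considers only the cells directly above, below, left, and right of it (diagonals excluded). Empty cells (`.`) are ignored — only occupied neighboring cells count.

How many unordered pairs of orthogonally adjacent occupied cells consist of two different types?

Scan each occupied cell's neighbors to the right and below so each pair is counted once.
Row 0: #(0,0)–#(0,1)= #(0,0)–#(1,0)= #(0,1)–#(0,2)= #(0,1)–#(1,1)= #(0,2)–#(0,3)= #(0,2)–+(1,2)≠ #(0,3)–#(1,3)=  → 1/7 unlike.
Row 1: #(1,0)–#(1,1)= #(1,0)–#(2,0)= #(1,1)–+(1,2)≠ #(1,1)–#(2,1)= +(1,2)–#(1,3)≠ +(1,2)–#(2,2)≠ #(1,3)–+(1,4)≠ #(1,3)–#(2,3)= +(1,4)–#(2,4)≠  → 5/9 unlike.
Row 2: #(2,0)–#(2,1)= #(2,0)–#(3,0)= #(2,1)–#(2,2)= #(2,2)–#(2,3)= #(2,2)–#(3,2)= #(2,3)–#(2,4)= #(2,3)–#(3,3)= #(2,4)–#(3,4)=  → 0/8 unlike.
Row 3: #(3,0)–#(4,0)= #(3,2)–#(3,3)= #(3,2)–#(4,2)= #(3,3)–#(3,4)= #(3,4)–#(4,4)=  → 0/5 unlike.
Row 4: #(4,0)–+(4,1)≠ #(4,0)–#(5,0)= +(4,1)–#(4,2)≠  → 2/3 unlike.
Total adjacent occupied pairs: 32; unlike-type pairs: 8.

8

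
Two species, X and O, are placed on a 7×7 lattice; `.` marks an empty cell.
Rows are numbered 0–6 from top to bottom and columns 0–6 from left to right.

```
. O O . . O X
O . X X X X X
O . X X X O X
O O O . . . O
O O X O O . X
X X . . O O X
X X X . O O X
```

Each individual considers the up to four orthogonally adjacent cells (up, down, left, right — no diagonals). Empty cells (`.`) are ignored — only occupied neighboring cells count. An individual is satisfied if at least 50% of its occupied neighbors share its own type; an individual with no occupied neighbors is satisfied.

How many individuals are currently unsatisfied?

(0,1)O 1/1 satisfied
(0,2)O 1/2 satisfied
(0,5)O 0/2 not
(0,6)X 1/2 satisfied
(1,0)O 1/1 satisfied
(1,2)X 2/3 satisfied
(1,3)X 3/3 satisfied
(1,4)X 3/3 satisfied
(1,5)X 2/4 satisfied
(1,6)X 3/3 satisfied
(2,0)O 2/2 satisfied
(2,2)X 2/3 satisfied
(2,3)X 3/3 satisfied
(2,4)X 2/3 satisfied
(2,5)O 0/3 not
(2,6)X 1/3 not
(3,0)O 3/3 satisfied
(3,1)O 3/3 satisfied
(3,2)O 1/3 not
(3,6)O 0/2 not
(4,0)O 2/3 satisfied
(4,1)O 2/4 satisfied
(4,2)X 0/3 not
(4,3)O 1/2 satisfied
(4,4)O 2/2 satisfied
(4,6)X 1/2 satisfied
(5,0)X 2/3 satisfied
(5,1)X 2/3 satisfied
(5,4)O 3/3 satisfied
(5,5)O 2/3 satisfied
(5,6)X 2/3 satisfied
(6,0)X 2/2 satisfied
(6,1)X 3/3 satisfied
(6,2)X 1/1 satisfied
(6,4)O 2/2 satisfied
(6,5)O 2/3 satisfied
(6,6)X 1/2 satisfied
Unsatisfied: (0,5), (2,5), (2,6), (3,2), (3,6), (4,2) — 6 in total.

6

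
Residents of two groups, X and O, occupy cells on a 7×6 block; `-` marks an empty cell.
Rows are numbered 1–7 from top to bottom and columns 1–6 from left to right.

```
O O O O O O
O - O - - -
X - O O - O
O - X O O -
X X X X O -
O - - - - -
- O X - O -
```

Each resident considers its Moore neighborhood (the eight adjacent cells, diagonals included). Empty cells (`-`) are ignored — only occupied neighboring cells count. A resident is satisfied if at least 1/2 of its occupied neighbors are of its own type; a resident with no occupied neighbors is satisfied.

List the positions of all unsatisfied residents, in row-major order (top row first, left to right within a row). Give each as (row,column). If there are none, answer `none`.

(1,1)O 2/2 ok
(1,2)O 4/4 ok
(1,3)O 3/3 ok
(1,4)O 3/3 ok
(1,5)O 2/2 ok
(1,6)O 1/1 ok
(2,1)O 2/3 ok
(2,3)O 5/5 ok
(3,1)X 0/2 unhappy
(3,3)O 3/4 ok
(3,4)O 4/5 ok
(3,6)O 1/1 ok
(4,1)O 0/3 unhappy
(4,3)X 3/6 ok
(4,4)O 4/7 ok
(4,5)O 4/5 ok
(5,1)X 1/3 unhappy
(5,2)X 3/5 ok
(5,3)X 3/4 ok
(5,4)X 2/5 unhappy
(5,5)O 2/3 ok
(6,1)O 1/3 unhappy
(7,2)O 1/2 ok
(7,3)X 0/1 unhappy
(7,5)O 0/0 ok

(3,1), (4,1), (5,1), (5,4), (6,1), (7,3)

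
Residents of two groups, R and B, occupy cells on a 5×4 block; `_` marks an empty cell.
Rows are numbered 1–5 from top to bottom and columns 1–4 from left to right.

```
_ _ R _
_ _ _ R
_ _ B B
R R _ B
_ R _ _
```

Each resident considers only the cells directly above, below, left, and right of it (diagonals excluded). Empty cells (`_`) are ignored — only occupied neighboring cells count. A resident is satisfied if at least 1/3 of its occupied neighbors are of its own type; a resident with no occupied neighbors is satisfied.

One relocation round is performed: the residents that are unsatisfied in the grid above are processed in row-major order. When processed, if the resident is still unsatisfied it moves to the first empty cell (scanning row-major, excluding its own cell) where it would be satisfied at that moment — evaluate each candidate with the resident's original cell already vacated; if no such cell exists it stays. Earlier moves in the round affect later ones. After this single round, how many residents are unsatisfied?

0

Initially unsatisfied (in order): (2,4).
  (2,4) → (1,1).
Resulting grid:
R _ R _
_ _ _ _
_ _ B B
R R _ B
_ R _ _
All satisfied now.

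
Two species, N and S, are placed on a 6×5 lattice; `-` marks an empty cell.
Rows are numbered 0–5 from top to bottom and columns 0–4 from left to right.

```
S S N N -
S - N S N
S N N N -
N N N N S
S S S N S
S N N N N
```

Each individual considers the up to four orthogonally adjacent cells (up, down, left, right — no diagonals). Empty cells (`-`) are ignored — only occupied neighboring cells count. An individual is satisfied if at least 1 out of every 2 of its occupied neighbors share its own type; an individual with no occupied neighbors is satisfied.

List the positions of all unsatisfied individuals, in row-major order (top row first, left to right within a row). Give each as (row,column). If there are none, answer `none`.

(0,0)S 2/2 ok
(0,1)S 1/2 ok
(0,2)N 2/3 ok
(0,3)N 1/2 ok
(1,0)S 2/2 ok
(1,2)N 2/3 ok
(1,3)S 0/4 unhappy
(1,4)N 0/1 unhappy
(2,0)S 1/3 unhappy
(2,1)N 2/3 ok
(2,2)N 4/4 ok
(2,3)N 2/3 ok
(3,0)N 1/3 unhappy
(3,1)N 3/4 ok
(3,2)N 3/4 ok
(3,3)N 3/4 ok
(3,4)S 1/2 ok
(4,0)S 2/3 ok
(4,1)S 2/4 ok
(4,2)S 1/4 unhappy
(4,3)N 2/4 ok
(4,4)S 1/3 unhappy
(5,0)S 1/2 ok
(5,1)N 1/3 unhappy
(5,2)N 2/3 ok
(5,3)N 3/3 ok
(5,4)N 1/2 ok

(1,3), (1,4), (2,0), (3,0), (4,2), (4,4), (5,1)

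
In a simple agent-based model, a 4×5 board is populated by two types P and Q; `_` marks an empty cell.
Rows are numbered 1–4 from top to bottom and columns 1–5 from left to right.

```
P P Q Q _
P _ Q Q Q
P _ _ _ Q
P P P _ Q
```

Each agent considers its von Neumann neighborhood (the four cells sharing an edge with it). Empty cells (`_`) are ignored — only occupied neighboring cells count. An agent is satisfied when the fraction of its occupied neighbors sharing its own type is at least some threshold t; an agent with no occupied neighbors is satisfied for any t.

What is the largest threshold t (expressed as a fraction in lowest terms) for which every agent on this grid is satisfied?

Row 1: (1,1)P 2/2 · (1,2)P 1/2 · (1,3)Q 2/3 · (1,4)Q 2/2
Row 2: (2,1)P 2/2 · (2,3)Q 2/2 · (2,4)Q 3/3 · (2,5)Q 2/2
Row 3: (3,1)P 2/2 · (3,5)Q 2/2
Row 4: (4,1)P 2/2 · (4,2)P 2/2 · (4,3)P 1/1 · (4,5)Q 1/1
The smallest same-type fraction is 1/2 at (1,2), which reduces to 1/2. Any threshold above that leaves this agent unsatisfied.

1/2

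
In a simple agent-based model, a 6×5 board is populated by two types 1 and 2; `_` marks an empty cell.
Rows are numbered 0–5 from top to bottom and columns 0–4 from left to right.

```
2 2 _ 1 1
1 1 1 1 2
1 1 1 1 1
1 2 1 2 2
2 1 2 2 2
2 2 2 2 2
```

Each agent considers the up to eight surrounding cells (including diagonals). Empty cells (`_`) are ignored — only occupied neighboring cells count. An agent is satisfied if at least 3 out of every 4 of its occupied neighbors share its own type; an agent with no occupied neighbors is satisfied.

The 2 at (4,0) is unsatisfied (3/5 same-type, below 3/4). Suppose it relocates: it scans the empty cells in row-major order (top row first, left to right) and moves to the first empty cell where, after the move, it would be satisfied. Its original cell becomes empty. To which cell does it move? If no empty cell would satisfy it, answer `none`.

Vacating (4,0). Empty cells in order:
  (0,2): 1/5 same-type → still unsatisfied.

none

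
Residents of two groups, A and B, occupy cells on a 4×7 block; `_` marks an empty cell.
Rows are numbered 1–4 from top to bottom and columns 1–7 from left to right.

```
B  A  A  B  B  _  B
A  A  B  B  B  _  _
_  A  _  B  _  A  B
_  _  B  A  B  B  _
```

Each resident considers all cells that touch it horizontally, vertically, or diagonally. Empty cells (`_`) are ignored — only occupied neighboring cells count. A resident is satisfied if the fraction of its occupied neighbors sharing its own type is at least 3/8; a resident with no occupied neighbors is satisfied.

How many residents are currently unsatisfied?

4

Row 1: (1,1)B 0/3 not · (1,2)A 3/5 satisfied · (1,3)A 2/5 satisfied · (1,4)B 4/5 satisfied · (1,5)B 3/3 satisfied · (1,7)B 0/0 satisfied
Row 2: (2,1)A 3/4 satisfied · (2,2)A 4/6 satisfied · (2,3)B 3/7 satisfied · (2,4)B 5/6 satisfied · (2,5)B 4/5 satisfied
Row 3: (3,2)A 2/4 satisfied · (3,4)B 5/6 satisfied · (3,6)A 0/4 not · (3,7)B 1/2 satisfied
Row 4: (4,3)B 1/3 not · (4,4)A 0/3 not · (4,5)B 2/4 satisfied · (4,6)B 2/3 satisfied
Unsatisfied: (1,1), (3,6), (4,3), (4,4) — 4 in total.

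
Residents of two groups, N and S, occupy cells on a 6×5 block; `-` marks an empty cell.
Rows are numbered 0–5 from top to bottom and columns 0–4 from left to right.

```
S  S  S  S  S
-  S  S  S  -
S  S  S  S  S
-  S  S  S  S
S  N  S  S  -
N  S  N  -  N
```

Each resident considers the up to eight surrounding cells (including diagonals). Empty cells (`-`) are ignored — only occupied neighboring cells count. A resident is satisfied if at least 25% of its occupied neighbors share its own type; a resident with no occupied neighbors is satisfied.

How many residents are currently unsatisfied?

1

Row 0: (0,0)S 2/2 ✓ · (0,1)S 4/4 ✓ · (0,2)S 5/5 ✓ · (0,3)S 4/4 ✓ · (0,4)S 2/2 ✓
Row 1: (1,1)S 7/7 ✓ · (1,2)S 8/8 ✓ · (1,3)S 7/7 ✓
Row 2: (2,0)S 3/3 ✓ · (2,1)S 6/6 ✓ · (2,2)S 8/8 ✓ · (2,3)S 7/7 ✓ · (2,4)S 4/4 ✓
Row 3: (3,1)S 6/7 ✓ · (3,2)S 7/8 ✓ · (3,3)S 7/7 ✓ · (3,4)S 4/4 ✓
Row 4: (4,0)S 2/4 ✓ · (4,1)N 2/7 ✓ · (4,2)S 5/7 ✓ · (4,3)S 4/6 ✓
Row 5: (5,0)N 1/3 ✓ · (5,1)S 2/5 ✓ · (5,2)N 1/4 ✓ · (5,4)N 0/1 ✗
Unsatisfied: (5,4) — 1 in total.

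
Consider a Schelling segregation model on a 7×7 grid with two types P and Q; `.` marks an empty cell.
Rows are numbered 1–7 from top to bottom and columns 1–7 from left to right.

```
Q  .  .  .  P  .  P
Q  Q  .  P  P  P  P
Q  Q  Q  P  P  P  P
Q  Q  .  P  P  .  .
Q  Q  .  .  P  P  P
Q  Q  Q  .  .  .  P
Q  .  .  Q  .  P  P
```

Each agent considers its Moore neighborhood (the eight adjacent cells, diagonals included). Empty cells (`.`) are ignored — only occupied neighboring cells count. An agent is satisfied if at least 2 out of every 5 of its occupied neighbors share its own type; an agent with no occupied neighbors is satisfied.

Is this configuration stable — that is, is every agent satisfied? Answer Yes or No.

Yes

(1,1)Q 2/2 ok
(1,5)P 3/3 ok
(1,7)P 2/2 ok
(2,1)Q 4/4 ok
(2,2)Q 5/5 ok
(2,4)P 4/5 ok
(2,5)P 6/6 ok
(2,6)P 7/7 ok
(2,7)P 4/4 ok
(3,1)Q 5/5 ok
(3,2)Q 6/6 ok
(3,3)Q 3/6 ok
(3,4)P 5/6 ok
(3,5)P 7/7 ok
(3,6)P 6/6 ok
(3,7)P 3/3 ok
(4,1)Q 5/5 ok
(4,2)Q 6/6 ok
(4,4)P 4/5 ok
(4,5)P 6/6 ok
(5,1)Q 5/5 ok
(5,2)Q 6/6 ok
(5,5)P 3/3 ok
(5,6)P 4/4 ok
(5,7)P 2/2 ok
(6,1)Q 4/4 ok
(6,2)Q 5/5 ok
(6,3)Q 3/3 ok
(6,7)P 4/4 ok
(7,1)Q 2/2 ok
(7,4)Q 1/1 ok
(7,6)P 2/2 ok
(7,7)P 2/2 ok
All meet the threshold, so the configuration is stable.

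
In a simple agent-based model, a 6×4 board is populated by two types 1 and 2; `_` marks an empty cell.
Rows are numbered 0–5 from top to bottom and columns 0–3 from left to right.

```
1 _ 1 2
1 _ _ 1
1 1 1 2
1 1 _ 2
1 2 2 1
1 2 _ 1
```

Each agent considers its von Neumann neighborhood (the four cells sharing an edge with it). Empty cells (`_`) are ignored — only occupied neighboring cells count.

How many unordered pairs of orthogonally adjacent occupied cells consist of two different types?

Scan each occupied cell's neighbors to the right and below so each pair is counted once.
From row 0: 2 unlike of 3 pairs (running 2/3).
From row 1: 1 unlike of 2 pairs (running 3/5).
From row 2: 1 unlike of 6 pairs (running 4/11).
From row 3: 2 unlike of 4 pairs (running 6/15).
From row 4: 2 unlike of 6 pairs (running 8/21).
From row 5: 1 unlike of 1 pairs (running 9/22).
Total adjacent occupied pairs: 22; unlike-type pairs: 9.

9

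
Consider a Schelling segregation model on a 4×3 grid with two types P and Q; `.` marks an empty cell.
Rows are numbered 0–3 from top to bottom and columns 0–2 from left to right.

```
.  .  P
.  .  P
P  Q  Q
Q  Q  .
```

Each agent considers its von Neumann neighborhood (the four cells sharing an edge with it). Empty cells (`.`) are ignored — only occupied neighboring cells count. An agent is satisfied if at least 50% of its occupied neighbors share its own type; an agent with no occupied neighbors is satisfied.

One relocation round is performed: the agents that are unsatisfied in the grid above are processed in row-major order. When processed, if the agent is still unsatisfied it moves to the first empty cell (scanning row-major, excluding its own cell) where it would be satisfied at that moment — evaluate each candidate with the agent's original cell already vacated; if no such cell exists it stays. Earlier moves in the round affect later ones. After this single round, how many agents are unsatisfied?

Initially unsatisfied (in order): (2,0).
  (2,0) → (0,0).
Resulting grid:
P . P
. . P
. Q Q
Q Q .
All satisfied now.

0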